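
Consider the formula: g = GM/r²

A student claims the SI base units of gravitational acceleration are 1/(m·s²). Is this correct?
Units of each symbol in g = GM/r²:
  G (gravitational constant): m³/(kg·s²)
  M (mass): kg
  r (distance): m  → to the power 2 in the denominator, contributes 1/m²

Multiplying the contributions: [m³/(kg·s²)] · [kg] · [1/m²]
Adding exponents of each base unit: m: 1, s: -2
SI base units of gravitational acceleration: m/s²

The claimed units 1/(m·s²) (exponents m: -1, s: -2) do not match the derived units m/s² (exponents m: 1, s: -2), so the claim is incorrect.

Answer: No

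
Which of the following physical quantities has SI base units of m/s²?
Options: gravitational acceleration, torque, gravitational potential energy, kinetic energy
Checking the SI base units of each option:
  gravitational acceleration (g = GM/r²): m/s²  ✓ matches
  torque (τ = Fr): kg·m²/s²  ✗
  gravitational potential energy (U = -GMm/r): kg·m²/s²  ✗
  kinetic energy (E = ½mv²): kg·m²/s²  ✗

Only gravitational acceleration has units m/s².

Answer: gravitational acceleration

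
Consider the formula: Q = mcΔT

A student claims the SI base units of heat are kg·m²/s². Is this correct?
Units of each symbol in Q = mcΔT:
  m (mass): kg
  c (specific heat capacity, in J/(kg·K)): m²/(s²·K)
  ΔT (temperature change): K

Multiplying the contributions: [kg] · [m²/(s²·K)] · [K]
Adding exponents of each base unit: kg: 1, m: 2, s: -2
SI base units of heat: kg·m²/s²

The claimed units kg·m²/s² match the derived units, so the claim is correct.

Answer: Yes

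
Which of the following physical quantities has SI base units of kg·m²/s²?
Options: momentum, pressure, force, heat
Checking the SI base units of each option:
  momentum (p = mv): kg·m/s  ✗
  pressure (P = F/A): kg/(m·s²)  ✗
  force (F = ma): kg·m/s²  ✗
  heat (Q = mcΔT): kg·m²/s²  ✓ matches

Only heat has units kg·m²/s².

Answer: heat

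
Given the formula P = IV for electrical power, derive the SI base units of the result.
Units of each symbol in P = IV:
  I (current): A
  V (voltage, in volts): kg·m²/(s³·A)

Multiplying the contributions: [A] · [kg·m²/(s³·A)]
Adding exponents of each base unit: kg: 1, m: 2, s: -3
SI base units of electrical power: kg·m²/s³

Answer: kg·m²/s³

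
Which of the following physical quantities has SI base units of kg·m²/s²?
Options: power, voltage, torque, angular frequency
Checking the SI base units of each option:
  power (P = W/t): kg·m²/s³  ✗
  voltage (V = IR): kg·m²/(s³·A)  ✗
  torque (τ = Fr): kg·m²/s²  ✓ matches
  angular frequency (ω = 2πf): 1/s  ✗

Only torque has units kg·m²/s².

Answer: torque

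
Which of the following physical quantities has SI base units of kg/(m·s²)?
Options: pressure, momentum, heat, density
Checking the SI base units of each option:
  pressure (P = F/A): kg/(m·s²)  ✓ matches
  momentum (p = mv): kg·m/s  ✗
  heat (Q = mcΔT): kg·m²/s²  ✗
  density (ρ = m/V): kg/m³  ✗

Only pressure has units kg/(m·s²).

Answer: pressure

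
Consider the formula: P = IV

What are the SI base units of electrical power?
Units of each symbol in P = IV:
  I (current): A
  V (voltage, in volts): kg·m²/(s³·A)

Multiplying the contributions: [A] · [kg·m²/(s³·A)]
Adding exponents of each base unit: kg: 1, m: 2, s: -3
SI base units of electrical power: kg·m²/s³

Answer: kg·m²/s³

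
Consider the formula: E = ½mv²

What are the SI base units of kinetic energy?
Units of each symbol in E = ½mv²:
  m (mass): kg
  v (speed): m/s  → to the power 2, contributes m²/s²
  The factor ½ is dimensionless.

Multiplying the contributions: [kg] · [m²/s²]
Adding exponents of each base unit: kg: 1, m: 2, s: -2
SI base units of kinetic energy: kg·m²/s²

Answer: kg·m²/s²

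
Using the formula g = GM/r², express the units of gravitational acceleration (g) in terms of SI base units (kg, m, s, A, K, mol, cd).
Units of each symbol in g = GM/r²:
  G (gravitational constant): m³/(kg·s²)
  M (mass): kg
  r (distance): m  → to the power 2 in the denominator, contributes 1/m²

Multiplying the contributions: [m³/(kg·s²)] · [kg] · [1/m²]
Adding exponents of each base unit: m: 1, s: -2
SI base units of gravitational acceleration: m/s²

Answer: m/s²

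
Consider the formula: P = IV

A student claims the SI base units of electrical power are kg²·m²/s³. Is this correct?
Units of each symbol in P = IV:
  I (current): A
  V (voltage, in volts): kg·m²/(s³·A)

Multiplying the contributions: [A] · [kg·m²/(s³·A)]
Adding exponents of each base unit: kg: 1, m: 2, s: -3
SI base units of electrical power: kg·m²/s³

The claimed units kg²·m²/s³ (exponents kg: 2, m: 2, s: -3) do not match the derived units kg·m²/s³ (exponents kg: 1, m: 2, s: -3), so the claim is incorrect.

Answer: No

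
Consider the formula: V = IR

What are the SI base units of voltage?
Units of each symbol in V = IR:
  I (current): A
  R (resistance, in ohms): kg·m²/(s³·A²)

Multiplying the contributions: [A] · [kg·m²/(s³·A²)]
Adding exponents of each base unit: kg: 1, m: 2, s: -3, A: -1
SI base units of voltage: kg·m²/(s³·A)

Answer: kg·m²/(s³·A)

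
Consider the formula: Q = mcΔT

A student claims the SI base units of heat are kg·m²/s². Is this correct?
Units of each symbol in Q = mcΔT:
  m (mass): kg
  c (specific heat capacity, in J/(kg·K)): m²/(s²·K)
  ΔT (temperature change): K

Multiplying the contributions: [kg] · [m²/(s²·K)] · [K]
Adding exponents of each base unit: kg: 1, m: 2, s: -2
SI base units of heat: kg·m²/s²

The claimed units kg·m²/s² match the derived units, so the claim is correct.

Answer: Yes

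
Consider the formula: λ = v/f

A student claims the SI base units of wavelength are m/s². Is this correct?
Units of each symbol in λ = v/f:
  v (wave speed): m/s
  f (frequency): 1/s  → in the denominator, contributes s

Multiplying the contributions: [m/s] · [s]
Adding exponents of each base unit: m: 1
SI base units of wavelength: m

The claimed units m/s² (exponents m: 1, s: -2) do not match the derived units m (exponents m: 1), so the claim is incorrect.

Answer: No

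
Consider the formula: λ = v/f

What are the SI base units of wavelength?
Units of each symbol in λ = v/f:
  v (wave speed): m/s
  f (frequency): 1/s  → in the denominator, contributes s

Multiplying the contributions: [m/s] · [s]
Adding exponents of each base unit: m: 1
SI base units of wavelength: m

Answer: m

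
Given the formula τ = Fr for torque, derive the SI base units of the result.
Units of each symbol in τ = Fr:
  F (force): kg·m/s²
  r (lever arm): m

Multiplying the contributions: [kg·m/s²] · [m]
Adding exponents of each base unit: kg: 1, m: 2, s: -2
SI base units of torque: kg·m²/s²

Answer: kg·m²/s²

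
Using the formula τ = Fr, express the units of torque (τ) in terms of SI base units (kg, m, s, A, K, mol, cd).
Units of each symbol in τ = Fr:
  F (force): kg·m/s²
  r (lever arm): m

Multiplying the contributions: [kg·m/s²] · [m]
Adding exponents of each base unit: kg: 1, m: 2, s: -2
SI base units of torque: kg·m²/s²

Answer: kg·m²/s²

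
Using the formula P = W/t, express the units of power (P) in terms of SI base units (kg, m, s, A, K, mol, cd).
Units of each symbol in P = W/t:
  W (work): kg·m²/s²
  t (time): s  → in the denominator, contributes 1/s

Multiplying the contributions: [kg·m²/s²] · [1/s]
Adding exponents of each base unit: kg: 1, m: 2, s: -3
SI base units of power: kg·m²/s³

Answer: kg·m²/s³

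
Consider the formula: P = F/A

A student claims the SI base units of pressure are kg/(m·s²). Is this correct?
Units of each symbol in P = F/A:
  F (force): kg·m/s²
  A (area): m²  → in the denominator, contributes 1/m²

Multiplying the contributions: [kg·m/s²] · [1/m²]
Adding exponents of each base unit: kg: 1, m: -1, s: -2
SI base units of pressure: kg/(m·s²)

The claimed units kg/(m·s²) match the derived units, so the claim is correct.

Answer: Yes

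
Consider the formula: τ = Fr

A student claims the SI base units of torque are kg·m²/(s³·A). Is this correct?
Units of each symbol in τ = Fr:
  F (force): kg·m/s²
  r (lever arm): m

Multiplying the contributions: [kg·m/s²] · [m]
Adding exponents of each base unit: kg: 1, m: 2, s: -2
SI base units of torque: kg·m²/s²

The claimed units kg·m²/(s³·A) (exponents kg: 1, m: 2, s: -3, A: -1) do not match the derived units kg·m²/s² (exponents kg: 1, m: 2, s: -2), so the claim is incorrect.

Answer: No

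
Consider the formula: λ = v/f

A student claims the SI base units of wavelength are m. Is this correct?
Units of each symbol in λ = v/f:
  v (wave speed): m/s
  f (frequency): 1/s  → in the denominator, contributes s

Multiplying the contributions: [m/s] · [s]
Adding exponents of each base unit: m: 1
SI base units of wavelength: m

The claimed units m match the derived units, so the claim is correct.

Answer: Yes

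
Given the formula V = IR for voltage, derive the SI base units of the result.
Units of each symbol in V = IR:
  I (current): A
  R (resistance, in ohms): kg·m²/(s³·A²)

Multiplying the contributions: [A] · [kg·m²/(s³·A²)]
Adding exponents of each base unit: kg: 1, m: 2, s: -3, A: -1
SI base units of voltage: kg·m²/(s³·A)

Answer: kg·m²/(s³·A)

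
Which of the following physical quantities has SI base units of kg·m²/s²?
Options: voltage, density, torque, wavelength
Checking the SI base units of each option:
  voltage (V = IR): kg·m²/(s³·A)  ✗
  density (ρ = m/V): kg/m³  ✗
  torque (τ = Fr): kg·m²/s²  ✓ matches
  wavelength (λ = v/f): m  ✗

Only torque has units kg·m²/s².

Answer: torque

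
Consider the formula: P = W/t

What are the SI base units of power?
Units of each symbol in P = W/t:
  W (work): kg·m²/s²
  t (time): s  → in the denominator, contributes 1/s

Multiplying the contributions: [kg·m²/s²] · [1/s]
Adding exponents of each base unit: kg: 1, m: 2, s: -3
SI base units of power: kg·m²/s³

Answer: kg·m²/s³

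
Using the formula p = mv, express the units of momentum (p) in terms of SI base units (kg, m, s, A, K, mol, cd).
Units of each symbol in p = mv:
  m (mass): kg
  v (velocity): m/s

Multiplying the contributions: [kg] · [m/s]
Adding exponents of each base unit: kg: 1, m: 1, s: -1
SI base units of momentum: kg·m/s

Answer: kg·m/s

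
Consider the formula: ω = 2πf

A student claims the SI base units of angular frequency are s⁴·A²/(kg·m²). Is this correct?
Units of each symbol in ω = 2πf:
  f (frequency): 1/s
  The factor 2π is dimensionless.

Multiplying the contributions: [1/s]
Adding exponents of each base unit: s: -1
SI base units of angular frequency: 1/s

The claimed units s⁴·A²/(kg·m²) (exponents kg: -1, m: -2, s: 4, A: 2) do not match the derived units 1/s (exponents s: -1), so the claim is incorrect.

Answer: No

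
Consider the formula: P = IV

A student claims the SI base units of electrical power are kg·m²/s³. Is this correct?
Units of each symbol in P = IV:
  I (current): A
  V (voltage, in volts): kg·m²/(s³·A)

Multiplying the contributions: [A] · [kg·m²/(s³·A)]
Adding exponents of each base unit: kg: 1, m: 2, s: -3
SI base units of electrical power: kg·m²/s³

The claimed units kg·m²/s³ match the derived units, so the claim is correct.

Answer: Yes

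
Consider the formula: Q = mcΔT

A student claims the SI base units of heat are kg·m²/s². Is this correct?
Units of each symbol in Q = mcΔT:
  m (mass): kg
  c (specific heat capacity, in J/(kg·K)): m²/(s²·K)
  ΔT (temperature change): K

Multiplying the contributions: [kg] · [m²/(s²·K)] · [K]
Adding exponents of each base unit: kg: 1, m: 2, s: -2
SI base units of heat: kg·m²/s²

The claimed units kg·m²/s² match the derived units, so the claim is correct.

Answer: Yes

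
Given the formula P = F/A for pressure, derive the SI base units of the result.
Units of each symbol in P = F/A:
  F (force): kg·m/s²
  A (area): m²  → in the denominator, contributes 1/m²

Multiplying the contributions: [kg·m/s²] · [1/m²]
Adding exponents of each base unit: kg: 1, m: -1, s: -2
SI base units of pressure: kg/(m·s²)

Answer: kg/(m·s²)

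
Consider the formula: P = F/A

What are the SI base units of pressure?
Units of each symbol in P = F/A:
  F (force): kg·m/s²
  A (area): m²  → in the denominator, contributes 1/m²

Multiplying the contributions: [kg·m/s²] · [1/m²]
Adding exponents of each base unit: kg: 1, m: -1, s: -2
SI base units of pressure: kg/(m·s²)

Answer: kg/(m·s²)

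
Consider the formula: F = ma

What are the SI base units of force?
Units of each symbol in F = ma:
  m (mass): kg
  a (acceleration): m/s²

Multiplying the contributions: [kg] · [m/s²]
Adding exponents of each base unit: kg: 1, m: 1, s: -2
SI base units of force: kg·m/s²

Answer: kg·m/s²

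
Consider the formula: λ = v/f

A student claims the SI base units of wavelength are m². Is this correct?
Units of each symbol in λ = v/f:
  v (wave speed): m/s
  f (frequency): 1/s  → in the denominator, contributes s

Multiplying the contributions: [m/s] · [s]
Adding exponents of each base unit: m: 1
SI base units of wavelength: m

The claimed units m² (exponents m: 2) do not match the derived units m (exponents m: 1), so the claim is incorrect.

Answer: No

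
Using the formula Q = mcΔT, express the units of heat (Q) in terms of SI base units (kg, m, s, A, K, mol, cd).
Units of each symbol in Q = mcΔT:
  m (mass): kg
  c (specific heat capacity, in J/(kg·K)): m²/(s²·K)
  ΔT (temperature change): K

Multiplying the contributions: [kg] · [m²/(s²·K)] · [K]
Adding exponents of each base unit: kg: 1, m: 2, s: -2
SI base units of heat: kg·m²/s²

Answer: kg·m²/s²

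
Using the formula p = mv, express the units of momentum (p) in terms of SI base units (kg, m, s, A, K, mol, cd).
Units of each symbol in p = mv:
  m (mass): kg
  v (velocity): m/s

Multiplying the contributions: [kg] · [m/s]
Adding exponents of each base unit: kg: 1, m: 1, s: -1
SI base units of momentum: kg·m/s

Answer: kg·m/s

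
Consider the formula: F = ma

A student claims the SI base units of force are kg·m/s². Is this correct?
Units of each symbol in F = ma:
  m (mass): kg
  a (acceleration): m/s²

Multiplying the contributions: [kg] · [m/s²]
Adding exponents of each base unit: kg: 1, m: 1, s: -2
SI base units of force: kg·m/s²

The claimed units kg·m/s² match the derived units, so the claim is correct.

Answer: Yes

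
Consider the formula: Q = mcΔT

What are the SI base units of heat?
Units of each symbol in Q = mcΔT:
  m (mass): kg
  c (specific heat capacity, in J/(kg·K)): m²/(s²·K)
  ΔT (temperature change): K

Multiplying the contributions: [kg] · [m²/(s²·K)] · [K]
Adding exponents of each base unit: kg: 1, m: 2, s: -2
SI base units of heat: kg·m²/s²

Answer: kg·m²/s²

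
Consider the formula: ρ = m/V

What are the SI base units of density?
Units of each symbol in ρ = m/V:
  m (mass): kg
  V (volume): m³  → in the denominator, contributes 1/m³

Multiplying the contributions: [kg] · [1/m³]
Adding exponents of each base unit: kg: 1, m: -3
SI base units of density: kg/m³

Answer: kg/m³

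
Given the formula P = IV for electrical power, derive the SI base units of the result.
Units of each symbol in P = IV:
  I (current): A
  V (voltage, in volts): kg·m²/(s³·A)

Multiplying the contributions: [A] · [kg·m²/(s³·A)]
Adding exponents of each base unit: kg: 1, m: 2, s: -3
SI base units of electrical power: kg·m²/s³

Answer: kg·m²/s³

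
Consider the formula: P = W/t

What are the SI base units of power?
Units of each symbol in P = W/t:
  W (work): kg·m²/s²
  t (time): s  → in the denominator, contributes 1/s

Multiplying the contributions: [kg·m²/s²] · [1/s]
Adding exponents of each base unit: kg: 1, m: 2, s: -3
SI base units of power: kg·m²/s³

Answer: kg·m²/s³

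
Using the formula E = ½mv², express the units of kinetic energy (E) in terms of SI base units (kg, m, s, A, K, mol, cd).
Units of each symbol in E = ½mv²:
  m (mass): kg
  v (speed): m/s  → to the power 2, contributes m²/s²
  The factor ½ is dimensionless.

Multiplying the contributions: [kg] · [m²/s²]
Adding exponents of each base unit: kg: 1, m: 2, s: -2
SI base units of kinetic energy: kg·m²/s²

Answer: kg·m²/s²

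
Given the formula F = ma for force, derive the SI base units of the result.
Units of each symbol in F = ma:
  m (mass): kg
  a (acceleration): m/s²

Multiplying the contributions: [kg] · [m/s²]
Adding exponents of each base unit: kg: 1, m: 1, s: -2
SI base units of force: kg·m/s²

Answer: kg·m/s²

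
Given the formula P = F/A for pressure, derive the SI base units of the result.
Units of each symbol in P = F/A:
  F (force): kg·m/s²
  A (area): m²  → in the denominator, contributes 1/m²

Multiplying the contributions: [kg·m/s²] · [1/m²]
Adding exponents of each base unit: kg: 1, m: -1, s: -2
SI base units of pressure: kg/(m·s²)

Answer: kg/(m·s²)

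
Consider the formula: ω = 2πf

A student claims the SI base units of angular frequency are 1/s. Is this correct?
Units of each symbol in ω = 2πf:
  f (frequency): 1/s
  The factor 2π is dimensionless.

Multiplying the contributions: [1/s]
Adding exponents of each base unit: s: -1
SI base units of angular frequency: 1/s

The claimed units 1/s match the derived units, so the claim is correct.

Answer: Yes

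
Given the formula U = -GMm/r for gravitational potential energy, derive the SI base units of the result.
Units of each symbol in U = -GMm/r:
  G (gravitational constant): m³/(kg·s²)
  M (mass): kg
  m (mass): kg
  r (distance): m  → in the denominator, contributes 1/m
  The minus sign does not affect the units.

Multiplying the contributions: [m³/(kg·s²)] · [kg] · [kg] · [1/m]
Adding exponents of each base unit: kg: 1, m: 2, s: -2
SI base units of gravitational potential energy: kg·m²/s²

Answer: kg·m²/s²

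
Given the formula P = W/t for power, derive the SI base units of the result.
Units of each symbol in P = W/t:
  W (work): kg·m²/s²
  t (time): s  → in the denominator, contributes 1/s

Multiplying the contributions: [kg·m²/s²] · [1/s]
Adding exponents of each base unit: kg: 1, m: 2, s: -3
SI base units of power: kg·m²/s³

Answer: kg·m²/s³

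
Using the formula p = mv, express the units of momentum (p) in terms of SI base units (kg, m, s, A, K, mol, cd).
Units of each symbol in p = mv:
  m (mass): kg
  v (velocity): m/s

Multiplying the contributions: [kg] · [m/s]
Adding exponents of each base unit: kg: 1, m: 1, s: -1
SI base units of momentum: kg·m/s

Answer: kg·m/s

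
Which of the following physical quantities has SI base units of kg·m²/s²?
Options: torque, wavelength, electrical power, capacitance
Checking the SI base units of each option:
  torque (τ = Fr): kg·m²/s²  ✓ matches
  wavelength (λ = v/f): m  ✗
  electrical power (P = IV): kg·m²/s³  ✗
  capacitance (C = Q/V): s⁴·A²/(kg·m²)  ✗

Only torque has units kg·m²/s².

Answer: torque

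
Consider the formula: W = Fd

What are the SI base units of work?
Units of each symbol in W = Fd:
  F (force): kg·m/s²
  d (displacement): m

Multiplying the contributions: [kg·m/s²] · [m]
Adding exponents of each base unit: kg: 1, m: 2, s: -2
SI base units of work: kg·m²/s²

Answer: kg·m²/s²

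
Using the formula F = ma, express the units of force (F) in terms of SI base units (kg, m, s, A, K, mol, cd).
Units of each symbol in F = ma:
  m (mass): kg
  a (acceleration): m/s²

Multiplying the contributions: [kg] · [m/s²]
Adding exponents of each base unit: kg: 1, m: 1, s: -2
SI base units of force: kg·m/s²

Answer: kg·m/s²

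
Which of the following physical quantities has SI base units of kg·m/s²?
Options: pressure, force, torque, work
Checking the SI base units of each option:
  pressure (P = F/A): kg/(m·s²)  ✗
  force (F = ma): kg·m/s²  ✓ matches
  torque (τ = Fr): kg·m²/s²  ✗
  work (W = Fd): kg·m²/s²  ✗

Only force has units kg·m/s².

Answer: force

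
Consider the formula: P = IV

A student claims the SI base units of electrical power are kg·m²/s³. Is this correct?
Units of each symbol in P = IV:
  I (current): A
  V (voltage, in volts): kg·m²/(s³·A)

Multiplying the contributions: [A] · [kg·m²/(s³·A)]
Adding exponents of each base unit: kg: 1, m: 2, s: -3
SI base units of electrical power: kg·m²/s³

The claimed units kg·m²/s³ match the derived units, so the claim is correct.

Answer: Yes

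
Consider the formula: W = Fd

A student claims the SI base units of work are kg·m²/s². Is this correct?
Units of each symbol in W = Fd:
  F (force): kg·m/s²
  d (displacement): m

Multiplying the contributions: [kg·m/s²] · [m]
Adding exponents of each base unit: kg: 1, m: 2, s: -2
SI base units of work: kg·m²/s²

The claimed units kg·m²/s² match the derived units, so the claim is correct.

Answer: Yes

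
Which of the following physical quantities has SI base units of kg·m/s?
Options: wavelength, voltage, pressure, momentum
Checking the SI base units of each option:
  wavelength (λ = v/f): m  ✗
  voltage (V = IR): kg·m²/(s³·A)  ✗
  pressure (P = F/A): kg/(m·s²)  ✗
  momentum (p = mv): kg·m/s  ✓ matches

Only momentum has units kg·m/s.

Answer: momentum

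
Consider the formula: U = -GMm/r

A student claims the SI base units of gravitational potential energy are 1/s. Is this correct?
Units of each symbol in U = -GMm/r:
  G (gravitational constant): m³/(kg·s²)
  M (mass): kg
  m (mass): kg
  r (distance): m  → in the denominator, contributes 1/m
  The minus sign does not affect the units.

Multiplying the contributions: [m³/(kg·s²)] · [kg] · [kg] · [1/m]
Adding exponents of each base unit: kg: 1, m: 2, s: -2
SI base units of gravitational potential energy: kg·m²/s²

The claimed units 1/s (exponents s: -1) do not match the derived units kg·m²/s² (exponents kg: 1, m: 2, s: -2), so the claim is incorrect.

Answer: No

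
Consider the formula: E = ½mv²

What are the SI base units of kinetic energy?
Units of each symbol in E = ½mv²:
  m (mass): kg
  v (speed): m/s  → to the power 2, contributes m²/s²
  The factor ½ is dimensionless.

Multiplying the contributions: [kg] · [m²/s²]
Adding exponents of each base unit: kg: 1, m: 2, s: -2
SI base units of kinetic energy: kg·m²/s²

Answer: kg·m²/s²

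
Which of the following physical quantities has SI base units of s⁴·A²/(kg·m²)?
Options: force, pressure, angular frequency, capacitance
Checking the SI base units of each option:
  force (F = ma): kg·m/s²  ✗
  pressure (P = F/A): kg/(m·s²)  ✗
  angular frequency (ω = 2πf): 1/s  ✗
  capacitance (C = Q/V): s⁴·A²/(kg·m²)  ✓ matches

Only capacitance has units s⁴·A²/(kg·m²).

Answer: capacitance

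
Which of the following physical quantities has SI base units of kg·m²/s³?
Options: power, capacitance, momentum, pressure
Checking the SI base units of each option:
  power (P = W/t): kg·m²/s³  ✓ matches
  capacitance (C = Q/V): s⁴·A²/(kg·m²)  ✗
  momentum (p = mv): kg·m/s  ✗
  pressure (P = F/A): kg/(m·s²)  ✗

Only power has units kg·m²/s³.

Answer: power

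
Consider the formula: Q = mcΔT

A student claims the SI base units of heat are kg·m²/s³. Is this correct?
Units of each symbol in Q = mcΔT:
  m (mass): kg
  c (specific heat capacity, in J/(kg·K)): m²/(s²·K)
  ΔT (temperature change): K

Multiplying the contributions: [kg] · [m²/(s²·K)] · [K]
Adding exponents of each base unit: kg: 1, m: 2, s: -2
SI base units of heat: kg·m²/s²

The claimed units kg·m²/s³ (exponents kg: 1, m: 2, s: -3) do not match the derived units kg·m²/s² (exponents kg: 1, m: 2, s: -2), so the claim is incorrect.

Answer: No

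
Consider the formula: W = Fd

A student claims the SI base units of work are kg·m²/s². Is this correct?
Units of each symbol in W = Fd:
  F (force): kg·m/s²
  d (displacement): m

Multiplying the contributions: [kg·m/s²] · [m]
Adding exponents of each base unit: kg: 1, m: 2, s: -2
SI base units of work: kg·m²/s²

The claimed units kg·m²/s² match the derived units, so the claim is correct.

Answer: Yes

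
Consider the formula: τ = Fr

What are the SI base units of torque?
Units of each symbol in τ = Fr:
  F (force): kg·m/s²
  r (lever arm): m

Multiplying the contributions: [kg·m/s²] · [m]
Adding exponents of each base unit: kg: 1, m: 2, s: -2
SI base units of torque: kg·m²/s²

Answer: kg·m²/s²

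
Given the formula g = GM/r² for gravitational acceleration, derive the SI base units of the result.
Units of each symbol in g = GM/r²:
  G (gravitational constant): m³/(kg·s²)
  M (mass): kg
  r (distance): m  → to the power 2 in the denominator, contributes 1/m²

Multiplying the contributions: [m³/(kg·s²)] · [kg] · [1/m²]
Adding exponents of each base unit: m: 1, s: -2
SI base units of gravitational acceleration: m/s²

Answer: m/s²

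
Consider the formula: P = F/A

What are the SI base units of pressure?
Units of each symbol in P = F/A:
  F (force): kg·m/s²
  A (area): m²  → in the denominator, contributes 1/m²

Multiplying the contributions: [kg·m/s²] · [1/m²]
Adding exponents of each base unit: kg: 1, m: -1, s: -2
SI base units of pressure: kg/(m·s²)

Answer: kg/(m·s²)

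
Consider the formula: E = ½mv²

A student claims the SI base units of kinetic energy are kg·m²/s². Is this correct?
Units of each symbol in E = ½mv²:
  m (mass): kg
  v (speed): m/s  → to the power 2, contributes m²/s²
  The factor ½ is dimensionless.

Multiplying the contributions: [kg] · [m²/s²]
Adding exponents of each base unit: kg: 1, m: 2, s: -2
SI base units of kinetic energy: kg·m²/s²

The claimed units kg·m²/s² match the derived units, so the claim is correct.

Answer: Yes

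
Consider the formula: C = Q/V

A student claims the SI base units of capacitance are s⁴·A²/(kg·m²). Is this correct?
Units of each symbol in C = Q/V:
  Q (charge, in coulombs): s·A
  V (voltage, in volts): kg·m²/(s³·A)  → in the denominator, contributes s³·A/(kg·m²)

Multiplying the contributions: [s·A] · [s³·A/(kg·m²)]
Adding exponents of each base unit: kg: -1, m: -2, s: 4, A: 2
SI base units of capacitance: s⁴·A²/(kg·m²)

The claimed units s⁴·A²/(kg·m²) match the derived units, so the claim is correct.

Answer: Yes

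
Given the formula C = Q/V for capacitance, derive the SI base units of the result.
Units of each symbol in C = Q/V:
  Q (charge, in coulombs): s·A
  V (voltage, in volts): kg·m²/(s³·A)  → in the denominator, contributes s³·A/(kg·m²)

Multiplying the contributions: [s·A] · [s³·A/(kg·m²)]
Adding exponents of each base unit: kg: -1, m: -2, s: 4, A: 2
SI base units of capacitance: s⁴·A²/(kg·m²)

Answer: s⁴·A²/(kg·m²)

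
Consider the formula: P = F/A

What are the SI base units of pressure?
Units of each symbol in P = F/A:
  F (force): kg·m/s²
  A (area): m²  → in the denominator, contributes 1/m²

Multiplying the contributions: [kg·m/s²] · [1/m²]
Adding exponents of each base unit: kg: 1, m: -1, s: -2
SI base units of pressure: kg/(m·s²)

Answer: kg/(m·s²)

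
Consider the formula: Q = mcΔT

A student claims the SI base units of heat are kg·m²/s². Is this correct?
Units of each symbol in Q = mcΔT:
  m (mass): kg
  c (specific heat capacity, in J/(kg·K)): m²/(s²·K)
  ΔT (temperature change): K

Multiplying the contributions: [kg] · [m²/(s²·K)] · [K]
Adding exponents of each base unit: kg: 1, m: 2, s: -2
SI base units of heat: kg·m²/s²

The claimed units kg·m²/s² match the derived units, so the claim is correct.

Answer: Yes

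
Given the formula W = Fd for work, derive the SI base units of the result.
Units of each symbol in W = Fd:
  F (force): kg·m/s²
  d (displacement): m

Multiplying the contributions: [kg·m/s²] · [m]
Adding exponents of each base unit: kg: 1, m: 2, s: -2
SI base units of work: kg·m²/s²

Answer: kg·m²/s²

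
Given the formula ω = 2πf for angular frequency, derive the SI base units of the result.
Units of each symbol in ω = 2πf:
  f (frequency): 1/s
  The factor 2π is dimensionless.

Multiplying the contributions: [1/s]
Adding exponents of each base unit: s: -1
SI base units of angular frequency: 1/s

Answer: 1/s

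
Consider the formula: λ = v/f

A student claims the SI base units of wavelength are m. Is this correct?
Units of each symbol in λ = v/f:
  v (wave speed): m/s
  f (frequency): 1/s  → in the denominator, contributes s

Multiplying the contributions: [m/s] · [s]
Adding exponents of each base unit: m: 1
SI base units of wavelength: m

The claimed units m match the derived units, so the claim is correct.

Answer: Yes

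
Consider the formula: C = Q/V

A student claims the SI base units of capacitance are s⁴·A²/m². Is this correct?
Units of each symbol in C = Q/V:
  Q (charge, in coulombs): s·A
  V (voltage, in volts): kg·m²/(s³·A)  → in the denominator, contributes s³·A/(kg·m²)

Multiplying the contributions: [s·A] · [s³·A/(kg·m²)]
Adding exponents of each base unit: kg: -1, m: -2, s: 4, A: 2
SI base units of capacitance: s⁴·A²/(kg·m²)

The claimed units s⁴·A²/m² (exponents m: -2, s: 4, A: 2) do not match the derived units s⁴·A²/(kg·m²) (exponents kg: -1, m: -2, s: 4, A: 2), so the claim is incorrect.

Answer: No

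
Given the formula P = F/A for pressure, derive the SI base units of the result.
Units of each symbol in P = F/A:
  F (force): kg·m/s²
  A (area): m²  → in the denominator, contributes 1/m²

Multiplying the contributions: [kg·m/s²] · [1/m²]
Adding exponents of each base unit: kg: 1, m: -1, s: -2
SI base units of pressure: kg/(m·s²)

Answer: kg/(m·s²)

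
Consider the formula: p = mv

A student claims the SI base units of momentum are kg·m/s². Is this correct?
Units of each symbol in p = mv:
  m (mass): kg
  v (velocity): m/s

Multiplying the contributions: [kg] · [m/s]
Adding exponents of each base unit: kg: 1, m: 1, s: -1
SI base units of momentum: kg·m/s

The claimed units kg·m/s² (exponents kg: 1, m: 1, s: -2) do not match the derived units kg·m/s (exponents kg: 1, m: 1, s: -1), so the claim is incorrect.

Answer: No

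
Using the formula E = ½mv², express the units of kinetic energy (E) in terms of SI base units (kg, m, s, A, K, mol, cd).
Units of each symbol in E = ½mv²:
  m (mass): kg
  v (speed): m/s  → to the power 2, contributes m²/s²
  The factor ½ is dimensionless.

Multiplying the contributions: [kg] · [m²/s²]
Adding exponents of each base unit: kg: 1, m: 2, s: -2
SI base units of kinetic energy: kg·m²/s²

Answer: kg·m²/s²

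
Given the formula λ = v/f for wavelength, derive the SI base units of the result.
Units of each symbol in λ = v/f:
  v (wave speed): m/s
  f (frequency): 1/s  → in the denominator, contributes s

Multiplying the contributions: [m/s] · [s]
Adding exponents of each base unit: m: 1
SI base units of wavelength: m

Answer: m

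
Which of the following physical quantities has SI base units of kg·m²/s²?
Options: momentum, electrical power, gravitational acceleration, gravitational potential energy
Checking the SI base units of each option:
  momentum (p = mv): kg·m/s  ✗
  electrical power (P = IV): kg·m²/s³  ✗
  gravitational acceleration (g = GM/r²): m/s²  ✗
  gravitational potential energy (U = -GMm/r): kg·m²/s²  ✓ matches

Only gravitational potential energy has units kg·m²/s².

Answer: gravitational potential energy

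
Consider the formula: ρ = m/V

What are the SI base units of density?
Units of each symbol in ρ = m/V:
  m (mass): kg
  V (volume): m³  → in the denominator, contributes 1/m³

Multiplying the contributions: [kg] · [1/m³]
Adding exponents of each base unit: kg: 1, m: -3
SI base units of density: kg/m³

Answer: kg/m³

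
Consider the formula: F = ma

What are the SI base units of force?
Units of each symbol in F = ma:
  m (mass): kg
  a (acceleration): m/s²

Multiplying the contributions: [kg] · [m/s²]
Adding exponents of each base unit: kg: 1, m: 1, s: -2
SI base units of force: kg·m/s²

Answer: kg·m/s²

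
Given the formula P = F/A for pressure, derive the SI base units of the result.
Units of each symbol in P = F/A:
  F (force): kg·m/s²
  A (area): m²  → in the denominator, contributes 1/m²

Multiplying the contributions: [kg·m/s²] · [1/m²]
Adding exponents of each base unit: kg: 1, m: -1, s: -2
SI base units of pressure: kg/(m·s²)

Answer: kg/(m·s²)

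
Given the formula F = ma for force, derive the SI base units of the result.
Units of each symbol in F = ma:
  m (mass): kg
  a (acceleration): m/s²

Multiplying the contributions: [kg] · [m/s²]
Adding exponents of each base unit: kg: 1, m: 1, s: -2
SI base units of force: kg·m/s²

Answer: kg·m/s²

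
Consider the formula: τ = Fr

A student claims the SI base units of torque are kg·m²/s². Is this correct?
Units of each symbol in τ = Fr:
  F (force): kg·m/s²
  r (lever arm): m

Multiplying the contributions: [kg·m/s²] · [m]
Adding exponents of each base unit: kg: 1, m: 2, s: -2
SI base units of torque: kg·m²/s²

The claimed units kg·m²/s² match the derived units, so the claim is correct.

Answer: Yes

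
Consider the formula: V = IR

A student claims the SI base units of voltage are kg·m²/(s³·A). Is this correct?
Units of each symbol in V = IR:
  I (current): A
  R (resistance, in ohms): kg·m²/(s³·A²)

Multiplying the contributions: [A] · [kg·m²/(s³·A²)]
Adding exponents of each base unit: kg: 1, m: 2, s: -3, A: -1
SI base units of voltage: kg·m²/(s³·A)

The claimed units kg·m²/(s³·A) match the derived units, so the claim is correct.

Answer: Yes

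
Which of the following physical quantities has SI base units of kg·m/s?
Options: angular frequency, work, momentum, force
Checking the SI base units of each option:
  angular frequency (ω = 2πf): 1/s  ✗
  work (W = Fd): kg·m²/s²  ✗
  momentum (p = mv): kg·m/s  ✓ matches
  force (F = ma): kg·m/s²  ✗

Only momentum has units kg·m/s.

Answer: momentum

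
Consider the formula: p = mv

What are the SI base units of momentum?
Units of each symbol in p = mv:
  m (mass): kg
  v (velocity): m/s

Multiplying the contributions: [kg] · [m/s]
Adding exponents of each base unit: kg: 1, m: 1, s: -1
SI base units of momentum: kg·m/s

Answer: kg·m/s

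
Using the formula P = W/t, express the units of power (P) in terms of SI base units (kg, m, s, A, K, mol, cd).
Units of each symbol in P = W/t:
  W (work): kg·m²/s²
  t (time): s  → in the denominator, contributes 1/s

Multiplying the contributions: [kg·m²/s²] · [1/s]
Adding exponents of each base unit: kg: 1, m: 2, s: -3
SI base units of power: kg·m²/s³

Answer: kg·m²/s³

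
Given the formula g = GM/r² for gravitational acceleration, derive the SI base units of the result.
Units of each symbol in g = GM/r²:
  G (gravitational constant): m³/(kg·s²)
  M (mass): kg
  r (distance): m  → to the power 2 in the denominator, contributes 1/m²

Multiplying the contributions: [m³/(kg·s²)] · [kg] · [1/m²]
Adding exponents of each base unit: m: 1, s: -2
SI base units of gravitational acceleration: m/s²

Answer: m/s²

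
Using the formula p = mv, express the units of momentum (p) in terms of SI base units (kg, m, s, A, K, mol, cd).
Units of each symbol in p = mv:
  m (mass): kg
  v (velocity): m/s

Multiplying the contributions: [kg] · [m/s]
Adding exponents of each base unit: kg: 1, m: 1, s: -1
SI base units of momentum: kg·m/s

Answer: kg·m/s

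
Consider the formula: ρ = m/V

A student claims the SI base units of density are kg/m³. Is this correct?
Units of each symbol in ρ = m/V:
  m (mass): kg
  V (volume): m³  → in the denominator, contributes 1/m³

Multiplying the contributions: [kg] · [1/m³]
Adding exponents of each base unit: kg: 1, m: -3
SI base units of density: kg/m³

The claimed units kg/m³ match the derived units, so the claim is correct.

Answer: Yes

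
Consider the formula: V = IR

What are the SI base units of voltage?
Units of each symbol in V = IR:
  I (current): A
  R (resistance, in ohms): kg·m²/(s³·A²)

Multiplying the contributions: [A] · [kg·m²/(s³·A²)]
Adding exponents of each base unit: kg: 1, m: 2, s: -3, A: -1
SI base units of voltage: kg·m²/(s³·A)

Answer: kg·m²/(s³·A)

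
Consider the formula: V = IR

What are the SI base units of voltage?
Units of each symbol in V = IR:
  I (current): A
  R (resistance, in ohms): kg·m²/(s³·A²)

Multiplying the contributions: [A] · [kg·m²/(s³·A²)]
Adding exponents of each base unit: kg: 1, m: 2, s: -3, A: -1
SI base units of voltage: kg·m²/(s³·A)

Answer: kg·m²/(s³·A)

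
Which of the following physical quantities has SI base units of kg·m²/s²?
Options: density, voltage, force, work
Checking the SI base units of each option:
  density (ρ = m/V): kg/m³  ✗
  voltage (V = IR): kg·m²/(s³·A)  ✗
  force (F = ma): kg·m/s²  ✗
  work (W = Fd): kg·m²/s²  ✓ matches

Only work has units kg·m²/s².

Answer: work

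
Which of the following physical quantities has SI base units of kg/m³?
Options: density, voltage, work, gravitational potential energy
Checking the SI base units of each option:
  density (ρ = m/V): kg/m³  ✓ matches
  voltage (V = IR): kg·m²/(s³·A)  ✗
  work (W = Fd): kg·m²/s²  ✗
  gravitational potential energy (U = -GMm/r): kg·m²/s²  ✗

Only density has units kg/m³.

Answer: density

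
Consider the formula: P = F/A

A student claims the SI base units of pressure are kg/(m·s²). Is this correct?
Units of each symbol in P = F/A:
  F (force): kg·m/s²
  A (area): m²  → in the denominator, contributes 1/m²

Multiplying the contributions: [kg·m/s²] · [1/m²]
Adding exponents of each base unit: kg: 1, m: -1, s: -2
SI base units of pressure: kg/(m·s²)

The claimed units kg/(m·s²) match the derived units, so the claim is correct.

Answer: Yes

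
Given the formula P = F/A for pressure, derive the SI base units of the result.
Units of each symbol in P = F/A:
  F (force): kg·m/s²
  A (area): m²  → in the denominator, contributes 1/m²

Multiplying the contributions: [kg·m/s²] · [1/m²]
Adding exponents of each base unit: kg: 1, m: -1, s: -2
SI base units of pressure: kg/(m·s²)

Answer: kg/(m·s²)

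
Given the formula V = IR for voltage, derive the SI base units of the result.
Units of each symbol in V = IR:
  I (current): A
  R (resistance, in ohms): kg·m²/(s³·A²)

Multiplying the contributions: [A] · [kg·m²/(s³·A²)]
Adding exponents of each base unit: kg: 1, m: 2, s: -3, A: -1
SI base units of voltage: kg·m²/(s³·A)

Answer: kg·m²/(s³·A)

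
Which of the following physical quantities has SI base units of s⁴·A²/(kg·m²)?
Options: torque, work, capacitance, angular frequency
Checking the SI base units of each option:
  torque (τ = Fr): kg·m²/s²  ✗
  work (W = Fd): kg·m²/s²  ✗
  capacitance (C = Q/V): s⁴·A²/(kg·m²)  ✓ matches
  angular frequency (ω = 2πf): 1/s  ✗

Only capacitance has units s⁴·A²/(kg·m²).

Answer: capacitance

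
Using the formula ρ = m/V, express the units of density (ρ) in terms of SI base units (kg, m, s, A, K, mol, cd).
Units of each symbol in ρ = m/V:
  m (mass): kg
  V (volume): m³  → in the denominator, contributes 1/m³

Multiplying the contributions: [kg] · [1/m³]
Adding exponents of each base unit: kg: 1, m: -3
SI base units of density: kg/m³

Answer: kg/m³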